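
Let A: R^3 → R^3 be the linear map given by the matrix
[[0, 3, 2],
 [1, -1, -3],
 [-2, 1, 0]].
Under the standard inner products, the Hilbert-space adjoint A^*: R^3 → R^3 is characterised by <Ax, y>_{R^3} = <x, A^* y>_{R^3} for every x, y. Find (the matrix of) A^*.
A^* = A^T =
[[0, 1, -2],
 [3, -1, 1],
 [2, -3, 0]]

For real matrices with standard dot products, the defining identity <Ax, y> = <x, A^* y> gives (Ax)^T y = x^T (A^*) y, i.e. x^T A^T y = x^T (A^*) y. Since this holds for all x, y, we must have A^* = A^T. Therefore
A^* =
[[0, 1, -2],
 [3, -1, 1],
 [2, -3, 0]].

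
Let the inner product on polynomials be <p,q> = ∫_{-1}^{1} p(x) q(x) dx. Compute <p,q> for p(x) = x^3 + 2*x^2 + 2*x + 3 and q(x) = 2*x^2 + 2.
<p,q> = 304/15

Expand the product: p(x)·q(x) = 2*x^5 + 4*x^4 + 6*x^3 + 10*x^2 + 4*x + 6.
∫_{-1}^{1} of each monomial x^k gives [2/(k+1) if k even, 0 if k odd]. Integrating term-by-term (or equivalently evaluating the antiderivative F(x) = x^6/3 + 4*x^5/5 + 3*x^4/2 + 10*x^3/3 + 2*x^2 + 6*x at the endpoints):
  F(1) − F(−1) = 419/30 − (-63/10) = 304/15.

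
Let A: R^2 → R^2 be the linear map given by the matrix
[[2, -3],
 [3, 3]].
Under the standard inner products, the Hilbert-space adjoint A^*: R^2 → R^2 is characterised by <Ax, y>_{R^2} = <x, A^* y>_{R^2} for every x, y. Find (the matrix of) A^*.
A^* = A^T =
[[2, 3],
 [-3, 3]]

For real matrices with standard dot products, the defining identity <Ax, y> = <x, A^* y> gives (Ax)^T y = x^T (A^*) y, i.e. x^T A^T y = x^T (A^*) y. Since this holds for all x, y, we must have A^* = A^T. Therefore
A^* =
[[2, 3],
 [-3, 3]].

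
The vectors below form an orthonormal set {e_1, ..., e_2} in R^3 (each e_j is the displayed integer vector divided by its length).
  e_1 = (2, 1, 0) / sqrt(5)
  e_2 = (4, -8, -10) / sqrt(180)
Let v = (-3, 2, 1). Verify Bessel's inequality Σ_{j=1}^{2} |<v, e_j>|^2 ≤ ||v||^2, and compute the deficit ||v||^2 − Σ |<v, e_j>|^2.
Σ |<v, e_j>|^2 = 101/9; ||v||^2 = 14; deficit = 25/9

Write each e_j = u_j / sqrt(<u_j, u_j>) where u_j is the displayed integer vector. Then <v, e_j> = <v, u_j> / sqrt(<u_j, u_j>), so |<v, e_j>|^2 = <v, u_j>^2 / <u_j, u_j>.
Coefficients: <v, e_1> = -4/sqrt(5), <v, e_2> = -38/sqrt(180).
Square and sum: Σ |<v, e_j>|^2 = 101/9.
Compute ||v||^2 = v·v = 14.
Deficit = 14 − 101/9 = 25/9 ≥ 0, confirming Bessel's inequality. (The deficit equals ||v − Σ <v,e_j> e_j||^2, the squared distance from v to span{e_j}.)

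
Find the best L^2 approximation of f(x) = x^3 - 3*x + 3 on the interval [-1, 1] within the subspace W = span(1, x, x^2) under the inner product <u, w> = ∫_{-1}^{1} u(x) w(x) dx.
g(x) = 3 - 12*x/5

The best approximation g ∈ W is the orthogonal projection of f onto W. Writing g = a_0 + a_1 x + a_2 x^2, the coefficients solve the normal equations G · a = b where
  G_{ij} = <φ_i, φ_j> and b_i = <f, φ_i>, with φ_0 = 1, φ_1 = x, φ_2 = x^2.
G =
  [2, 0, 2/3]
  [0, 2/3, 0]
  [2/3, 0, 2/5],
b = (6, -8/5, 2).
Solving gives a_0 = 3, a_1 = -12/5, a_2 = 0, so
  g(x) = 3 - 12*x/5.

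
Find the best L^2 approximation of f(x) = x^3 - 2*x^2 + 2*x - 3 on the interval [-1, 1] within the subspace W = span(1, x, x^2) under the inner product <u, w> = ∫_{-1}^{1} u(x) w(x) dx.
g(x) = -2*x^2 + 13*x/5 - 3

The best approximation g ∈ W is the orthogonal projection of f onto W. Writing g = a_0 + a_1 x + a_2 x^2, the coefficients solve the normal equations G · a = b where
  G_{ij} = <φ_i, φ_j> and b_i = <f, φ_i>, with φ_0 = 1, φ_1 = x, φ_2 = x^2.
G =
  [2, 0, 2/3]
  [0, 2/3, 0]
  [2/3, 0, 2/5],
b = (-22/3, 26/15, -14/5).
Solving gives a_0 = -3, a_1 = 13/5, a_2 = -2, so
  g(x) = -2*x^2 + 13*x/5 - 3.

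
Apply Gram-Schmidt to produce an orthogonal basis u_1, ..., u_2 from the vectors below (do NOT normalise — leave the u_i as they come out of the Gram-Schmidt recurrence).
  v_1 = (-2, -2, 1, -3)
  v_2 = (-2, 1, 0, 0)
Orthogonal basis:
  u_1 = (-2, -2, 1, -3)
  u_2 = (-16/9, 11/9, -1/9, 1/3)

Apply the Gram-Schmidt recurrence
  u_1 = v_1
  u_i = v_i − Σ_{j<i} ((v_i · u_j) / (u_j · u_j)) · u_j.

Step by step this gives:
  u_1 = (-2, -2, 1, -3)
  u_2 = (-16/9, 11/9, -1/9, 1/3)

Orthogonality check:
  u_2 · u_1 = 0 (should be 0)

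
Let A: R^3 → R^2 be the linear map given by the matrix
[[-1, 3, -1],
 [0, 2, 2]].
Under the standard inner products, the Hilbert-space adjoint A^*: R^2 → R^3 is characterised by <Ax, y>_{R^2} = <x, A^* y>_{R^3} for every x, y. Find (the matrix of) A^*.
A^* = A^T =
[[-1, 0],
 [3, 2],
 [-1, 2]]

For real matrices with standard dot products, the defining identity <Ax, y> = <x, A^* y> gives (Ax)^T y = x^T (A^*) y, i.e. x^T A^T y = x^T (A^*) y. Since this holds for all x, y, we must have A^* = A^T. Therefore
A^* =
[[-1, 0],
 [3, 2],
 [-1, 2]].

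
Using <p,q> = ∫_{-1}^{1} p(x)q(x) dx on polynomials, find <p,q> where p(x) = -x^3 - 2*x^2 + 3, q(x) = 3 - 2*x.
<p,q> = 74/5

Expand the product: p(x)·q(x) = 2*x^4 + x^3 - 6*x^2 - 6*x + 9.
∫_{-1}^{1} of each monomial x^k gives [2/(k+1) if k even, 0 if k odd]. Integrating term-by-term (or equivalently evaluating the antiderivative F(x) = 2*x^5/5 + x^4/4 - 2*x^3 - 3*x^2 + 9*x at the endpoints):
  F(1) − F(−1) = 93/20 − (-203/20) = 74/5.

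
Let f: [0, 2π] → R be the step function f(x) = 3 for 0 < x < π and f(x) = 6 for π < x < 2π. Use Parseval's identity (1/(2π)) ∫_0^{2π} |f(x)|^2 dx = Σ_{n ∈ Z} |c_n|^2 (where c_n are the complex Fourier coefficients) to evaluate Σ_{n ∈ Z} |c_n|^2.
Σ |c_n|^2 = 45/2

Parseval equates the L^2 energy of f (normalised by 1/(2π)) with the ℓ^2 sum of its Fourier coefficients: (1/(2π)) ∫_0^{2π} |f|^2 = Σ |c_n|^2.
Compute the left side: (1/(2π)) [∫_0^π 3^2 dx + ∫_π^{2π} 6^2 dx] = (1/(2π)) · (9π + 36π) = (9 + 36)/2 = 45/2.
So Σ_{n ∈ Z} |c_n|^2 = 45/2.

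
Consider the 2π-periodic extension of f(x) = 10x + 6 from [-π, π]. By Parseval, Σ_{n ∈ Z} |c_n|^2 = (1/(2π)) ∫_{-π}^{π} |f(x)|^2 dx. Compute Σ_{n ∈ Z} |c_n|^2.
Σ |c_n|^2 = 100π^2/3 + 36

Expand and integrate term by term over [-π, π]:
  ∫ (10x)^2 dx = 100·(2π^3/3); ∫ 2·10·(6)·x dx = 0 (odd integrand); ∫ 6^2 dx = 36·2π.
So (1/(2π)) ∫_{-π}^{π} (10x + 6)^2 dx = 100π^2/3 + 36 = 100π^2/3 + 36.
Parseval ⇒ Σ |c_n|^2 = 100π^2/3 + 36.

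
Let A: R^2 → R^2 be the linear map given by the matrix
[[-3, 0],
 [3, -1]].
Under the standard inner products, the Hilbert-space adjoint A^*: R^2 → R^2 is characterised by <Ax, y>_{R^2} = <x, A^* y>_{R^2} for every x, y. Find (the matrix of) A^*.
A^* = A^T =
[[-3, 3],
 [0, -1]]

For real matrices with standard dot products, the defining identity <Ax, y> = <x, A^* y> gives (Ax)^T y = x^T (A^*) y, i.e. x^T A^T y = x^T (A^*) y. Since this holds for all x, y, we must have A^* = A^T. Therefore
A^* =
[[-3, 3],
 [0, -1]].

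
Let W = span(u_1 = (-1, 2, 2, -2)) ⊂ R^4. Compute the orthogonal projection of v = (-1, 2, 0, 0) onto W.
proj_W(v) = (-5/13, 10/13, 10/13, -10/13)

Set up U = [u_1 | ... | u_1] ∈ R^(4×1). The projector onto W = col(U) is P = U (U^T U)^(-1) U^T.
Compute U^T U =
  [13],
and U^T v = (5).
Solve U^T U · c = U^T v for the coefficients: c = (5/13). The projection is proj_W(v) = U c.
Check: (v - proj_W(v)) · u_1 = 0  (should be 0).
Result: proj_W(v) = (-5/13, 10/13, 10/13, -10/13).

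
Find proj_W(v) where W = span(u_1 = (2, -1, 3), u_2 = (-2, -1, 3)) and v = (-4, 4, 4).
proj_W(v) = (-4, -4/5, 12/5)

Set up U = [u_1 | ... | u_2] ∈ R^(3×2). The projector onto W = col(U) is P = U (U^T U)^(-1) U^T.
Compute U^T U =
  [14, 6]
  [6, 14],
and U^T v = (0, 16).
Solve U^T U · c = U^T v for the coefficients: c = (-3/5, 7/5). The projection is proj_W(v) = U c.
Check: (v - proj_W(v)) · u_1 = 0  (should be 0).
Check: (v - proj_W(v)) · u_2 = 0  (should be 0).
Result: proj_W(v) = (-4, -4/5, 12/5).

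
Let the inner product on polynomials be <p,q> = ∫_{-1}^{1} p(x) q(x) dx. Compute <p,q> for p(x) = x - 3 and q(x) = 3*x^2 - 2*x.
<p,q> = -22/3

Expand the product: p(x)·q(x) = 3*x^3 - 11*x^2 + 6*x.
∫_{-1}^{1} of each monomial x^k gives [2/(k+1) if k even, 0 if k odd]. Integrating term-by-term (or equivalently evaluating the antiderivative F(x) = 3*x^4/4 - 11*x^3/3 + 3*x^2 at the endpoints):
  F(1) − F(−1) = 1/12 − (89/12) = -22/3.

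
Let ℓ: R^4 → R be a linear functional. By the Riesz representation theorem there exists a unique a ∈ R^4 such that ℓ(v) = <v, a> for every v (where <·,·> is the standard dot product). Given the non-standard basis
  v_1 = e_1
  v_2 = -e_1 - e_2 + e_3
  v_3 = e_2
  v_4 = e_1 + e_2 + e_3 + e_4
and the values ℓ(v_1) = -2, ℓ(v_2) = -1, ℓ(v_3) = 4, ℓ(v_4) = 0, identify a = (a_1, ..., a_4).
a = (-2, 4, 1, -3)

Write a = (a_1, ..., a_4) in the standard basis. For each basis vector v_i, ℓ(v_i) = <v_i, a> is a linear equation in the a_j's. Collect the n equations into a matrix system V a = ℓ, where row i of V is v_i (expressed in the standard basis). Since V is invertible (lower-triangular with 1s on the diagonal, up to permutation), solve by back-substitution:
  V =
[[1, 0, 0, 0],
 [-1, -1, 1, 0],
 [0, 1, 0, 0],
 [1, 1, 1, 1]]
  V a = (-2, -1, 4, 0)
Solving gives a = (-2, 4, 1, -3).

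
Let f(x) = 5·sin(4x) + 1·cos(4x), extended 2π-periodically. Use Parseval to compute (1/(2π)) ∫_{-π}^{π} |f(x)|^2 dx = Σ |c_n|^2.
Σ |c_n|^2 = 13

Expand |f|^2 and use orthogonality of {sin(nx), cos(mx)} on [-π, π]:
  ∫_{-π}^{π} sin(nx)^2 dx = π, ∫ cos(mx)^2 dx = π, and cross terms integrate to 0.
So ∫_{-π}^{π} f(x)^2 dx = 5^2 · π + 1^2 · π = (25 + 1)π.
Divide by 2π: (25 + 1)/2 = 13.
By Parseval, this equals Σ |c_n|^2.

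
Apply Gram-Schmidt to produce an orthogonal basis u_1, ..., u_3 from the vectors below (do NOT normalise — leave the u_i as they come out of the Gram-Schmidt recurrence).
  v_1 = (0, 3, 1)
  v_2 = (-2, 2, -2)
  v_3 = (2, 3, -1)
Orthogonal basis:
  u_1 = (0, 3, 1)
  u_2 = (-2, 4/5, -12/5)
  u_3 = (28/13, 7/13, -21/13)

Apply the Gram-Schmidt recurrence
  u_1 = v_1
  u_i = v_i − Σ_{j<i} ((v_i · u_j) / (u_j · u_j)) · u_j.

Step by step this gives:
  u_1 = (0, 3, 1)
  u_2 = (-2, 4/5, -12/5)
  u_3 = (28/13, 7/13, -21/13)

Orthogonality check:
  u_2 · u_1 = 0 (should be 0)
  u_3 · u_1 = 0 (should be 0)
  u_3 · u_2 = 0 (should be 0)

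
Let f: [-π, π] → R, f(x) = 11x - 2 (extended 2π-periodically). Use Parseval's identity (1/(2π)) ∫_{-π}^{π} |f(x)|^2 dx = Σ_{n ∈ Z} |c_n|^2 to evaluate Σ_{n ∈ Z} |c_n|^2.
Σ |c_n|^2 = 121π^2/3 + 4

Expand and integrate term by term over [-π, π]:
  ∫ (11x)^2 dx = 121·(2π^3/3); ∫ 2·11·(-2)·x dx = 0 (odd integrand); ∫ (-2)^2 dx = 4·2π.
So (1/(2π)) ∫_{-π}^{π} (11x - 2)^2 dx = 121π^2/3 + 4 = 121π^2/3 + 4.
Parseval ⇒ Σ |c_n|^2 = 121π^2/3 + 4.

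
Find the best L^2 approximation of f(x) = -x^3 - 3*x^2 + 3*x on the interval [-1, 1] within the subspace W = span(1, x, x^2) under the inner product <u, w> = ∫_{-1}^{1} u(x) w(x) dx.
g(x) = -3*x^2 + 12*x/5

The best approximation g ∈ W is the orthogonal projection of f onto W. Writing g = a_0 + a_1 x + a_2 x^2, the coefficients solve the normal equations G · a = b where
  G_{ij} = <φ_i, φ_j> and b_i = <f, φ_i>, with φ_0 = 1, φ_1 = x, φ_2 = x^2.
G =
  [2, 0, 2/3]
  [0, 2/3, 0]
  [2/3, 0, 2/5],
b = (-2, 8/5, -6/5).
Solving gives a_0 = 0, a_1 = 12/5, a_2 = -3, so
  g(x) = -3*x^2 + 12*x/5.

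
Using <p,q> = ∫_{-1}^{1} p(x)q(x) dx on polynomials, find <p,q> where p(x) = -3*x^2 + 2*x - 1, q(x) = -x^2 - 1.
<p,q> = 88/15

Expand the product: p(x)·q(x) = 3*x^4 - 2*x^3 + 4*x^2 - 2*x + 1.
∫_{-1}^{1} of each monomial x^k gives [2/(k+1) if k even, 0 if k odd]. Integrating term-by-term (or equivalently evaluating the antiderivative F(x) = 3*x^5/5 - x^4/2 + 4*x^3/3 - x^2 + x at the endpoints):
  F(1) − F(−1) = 43/30 − (-133/30) = 88/15.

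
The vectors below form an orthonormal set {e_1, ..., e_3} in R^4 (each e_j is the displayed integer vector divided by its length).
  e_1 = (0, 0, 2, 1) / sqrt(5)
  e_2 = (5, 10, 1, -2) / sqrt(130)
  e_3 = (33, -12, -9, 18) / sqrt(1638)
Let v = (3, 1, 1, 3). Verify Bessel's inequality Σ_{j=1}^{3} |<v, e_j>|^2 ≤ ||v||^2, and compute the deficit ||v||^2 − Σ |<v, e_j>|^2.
Σ |<v, e_j>|^2 = 131/7; ||v||^2 = 20; deficit = 9/7

Write each e_j = u_j / sqrt(<u_j, u_j>) where u_j is the displayed integer vector. Then <v, e_j> = <v, u_j> / sqrt(<u_j, u_j>), so |<v, e_j>|^2 = <v, u_j>^2 / <u_j, u_j>.
Coefficients: <v, e_1> = 5/sqrt(5), <v, e_2> = 20/sqrt(130), <v, e_3> = 132/sqrt(1638).
Square and sum: Σ |<v, e_j>|^2 = 131/7.
Compute ||v||^2 = v·v = 20.
Deficit = 20 − 131/7 = 9/7 ≥ 0, confirming Bessel's inequality. (The deficit equals ||v − Σ <v,e_j> e_j||^2, the squared distance from v to span{e_j}.)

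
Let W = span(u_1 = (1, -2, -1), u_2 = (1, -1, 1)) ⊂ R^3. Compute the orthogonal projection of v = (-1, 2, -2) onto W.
proj_W(v) = (-23/14, 11/7, -25/14)

Set up U = [u_1 | ... | u_2] ∈ R^(3×2). The projector onto W = col(U) is P = U (U^T U)^(-1) U^T.
Compute U^T U =
  [6, 2]
  [2, 3],
and U^T v = (-3, -5).
Solve U^T U · c = U^T v for the coefficients: c = (1/14, -12/7). The projection is proj_W(v) = U c.
Check: (v - proj_W(v)) · u_1 = 0  (should be 0).
Check: (v - proj_W(v)) · u_2 = 0  (should be 0).
Result: proj_W(v) = (-23/14, 11/7, -25/14).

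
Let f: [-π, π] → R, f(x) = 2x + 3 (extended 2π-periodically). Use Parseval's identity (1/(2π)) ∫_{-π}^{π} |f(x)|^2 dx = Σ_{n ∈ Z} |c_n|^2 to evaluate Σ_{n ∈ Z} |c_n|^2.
Σ |c_n|^2 = 4π^2/3 + 9

Expand and integrate term by term over [-π, π]:
  ∫ (2x)^2 dx = 4·(2π^3/3); ∫ 2·2·(3)·x dx = 0 (odd integrand); ∫ 3^2 dx = 9·2π.
So (1/(2π)) ∫_{-π}^{π} (2x + 3)^2 dx = 4π^2/3 + 9 = 4π^2/3 + 9.
Parseval ⇒ Σ |c_n|^2 = 4π^2/3 + 9.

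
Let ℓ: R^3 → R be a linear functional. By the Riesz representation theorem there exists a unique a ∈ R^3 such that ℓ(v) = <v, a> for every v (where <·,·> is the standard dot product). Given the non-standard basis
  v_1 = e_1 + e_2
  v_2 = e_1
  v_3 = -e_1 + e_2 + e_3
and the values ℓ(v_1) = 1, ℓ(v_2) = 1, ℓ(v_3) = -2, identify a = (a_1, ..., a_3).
a = (1, 0, -1)

Write a = (a_1, ..., a_3) in the standard basis. For each basis vector v_i, ℓ(v_i) = <v_i, a> is a linear equation in the a_j's. Collect the n equations into a matrix system V a = ℓ, where row i of V is v_i (expressed in the standard basis). Since V is invertible (lower-triangular with 1s on the diagonal, up to permutation), solve by back-substitution:
  V =
[[1, 1, 0],
 [1, 0, 0],
 [-1, 1, 1]]
  V a = (1, 1, -2)
Solving gives a = (1, 0, -1).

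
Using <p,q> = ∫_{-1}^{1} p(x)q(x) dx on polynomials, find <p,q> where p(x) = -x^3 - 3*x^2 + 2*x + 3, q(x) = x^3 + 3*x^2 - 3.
<p,q> = -318/35

Expand the product: p(x)·q(x) = -x^6 - 6*x^5 - 7*x^4 + 12*x^3 + 18*x^2 - 6*x - 9.
∫_{-1}^{1} of each monomial x^k gives [2/(k+1) if k even, 0 if k odd]. Integrating term-by-term (or equivalently evaluating the antiderivative F(x) = -x^7/7 - x^6 - 7*x^5/5 + 3*x^4 + 6*x^3 - 3*x^2 - 9*x at the endpoints):
  F(1) − F(−1) = -194/35 − (124/35) = -318/35.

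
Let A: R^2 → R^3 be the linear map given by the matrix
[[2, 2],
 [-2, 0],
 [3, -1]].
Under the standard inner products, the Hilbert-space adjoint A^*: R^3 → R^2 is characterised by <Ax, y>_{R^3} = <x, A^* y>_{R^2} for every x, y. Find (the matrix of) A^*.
A^* = A^T =
[[2, -2, 3],
 [2, 0, -1]]

For real matrices with standard dot products, the defining identity <Ax, y> = <x, A^* y> gives (Ax)^T y = x^T (A^*) y, i.e. x^T A^T y = x^T (A^*) y. Since this holds for all x, y, we must have A^* = A^T. Therefore
A^* =
[[2, -2, 3],
 [2, 0, -1]].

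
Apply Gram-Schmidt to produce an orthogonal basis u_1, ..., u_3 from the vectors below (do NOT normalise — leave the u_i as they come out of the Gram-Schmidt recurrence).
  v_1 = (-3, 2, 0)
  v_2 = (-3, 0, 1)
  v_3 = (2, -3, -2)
Orthogonal basis:
  u_1 = (-3, 2, 0)
  u_2 = (-12/13, -18/13, 1)
  u_3 = (-34/49, -51/49, -102/49)

Apply the Gram-Schmidt recurrence
  u_1 = v_1
  u_i = v_i − Σ_{j<i} ((v_i · u_j) / (u_j · u_j)) · u_j.

Step by step this gives:
  u_1 = (-3, 2, 0)
  u_2 = (-12/13, -18/13, 1)
  u_3 = (-34/49, -51/49, -102/49)

Orthogonality check:
  u_2 · u_1 = 0 (should be 0)
  u_3 · u_1 = 0 (should be 0)
  u_3 · u_2 = 0 (should be 0)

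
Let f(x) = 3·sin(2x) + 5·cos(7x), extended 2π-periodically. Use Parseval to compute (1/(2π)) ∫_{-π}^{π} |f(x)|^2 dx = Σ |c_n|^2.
Σ |c_n|^2 = 17

Expand |f|^2 and use orthogonality of {sin(nx), cos(mx)} on [-π, π]:
  ∫_{-π}^{π} sin(nx)^2 dx = π, ∫ cos(mx)^2 dx = π, and cross terms integrate to 0.
So ∫_{-π}^{π} f(x)^2 dx = 3^2 · π + 5^2 · π = (9 + 25)π.
Divide by 2π: (9 + 25)/2 = 17.
By Parseval, this equals Σ |c_n|^2.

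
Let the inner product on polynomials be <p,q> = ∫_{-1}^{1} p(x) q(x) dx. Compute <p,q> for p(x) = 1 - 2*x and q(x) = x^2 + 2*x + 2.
<p,q> = 2

Expand the product: p(x)·q(x) = -2*x^3 - 3*x^2 - 2*x + 2.
∫_{-1}^{1} of each monomial x^k gives [2/(k+1) if k even, 0 if k odd]. Integrating term-by-term (or equivalently evaluating the antiderivative F(x) = -x^4/2 - x^3 - x^2 + 2*x at the endpoints):
  F(1) − F(−1) = -1/2 − (-5/2) = 2.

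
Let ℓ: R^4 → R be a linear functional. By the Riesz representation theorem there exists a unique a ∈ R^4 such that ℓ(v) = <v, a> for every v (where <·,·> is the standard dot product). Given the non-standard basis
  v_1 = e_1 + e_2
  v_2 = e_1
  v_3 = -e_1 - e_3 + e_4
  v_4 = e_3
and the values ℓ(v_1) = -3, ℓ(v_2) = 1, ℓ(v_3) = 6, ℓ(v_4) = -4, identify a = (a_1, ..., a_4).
a = (1, -4, -4, 3)

Write a = (a_1, ..., a_4) in the standard basis. For each basis vector v_i, ℓ(v_i) = <v_i, a> is a linear equation in the a_j's. Collect the n equations into a matrix system V a = ℓ, where row i of V is v_i (expressed in the standard basis). Since V is invertible (lower-triangular with 1s on the diagonal, up to permutation), solve by back-substitution:
  V =
[[1, 1, 0, 0],
 [1, 0, 0, 0],
 [-1, 0, -1, 1],
 [0, 0, 1, 0]]
  V a = (-3, 1, 6, -4)
Solving gives a = (1, -4, -4, 3).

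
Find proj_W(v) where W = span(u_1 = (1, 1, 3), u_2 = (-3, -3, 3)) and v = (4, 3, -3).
proj_W(v) = (7/2, 7/2, -3)

Set up U = [u_1 | ... | u_2] ∈ R^(3×2). The projector onto W = col(U) is P = U (U^T U)^(-1) U^T.
Compute U^T U =
  [11, 3]
  [3, 27],
and U^T v = (-2, -30).
Solve U^T U · c = U^T v for the coefficients: c = (1/8, -9/8). The projection is proj_W(v) = U c.
Check: (v - proj_W(v)) · u_1 = 0  (should be 0).
Check: (v - proj_W(v)) · u_2 = 0  (should be 0).
Result: proj_W(v) = (7/2, 7/2, -3).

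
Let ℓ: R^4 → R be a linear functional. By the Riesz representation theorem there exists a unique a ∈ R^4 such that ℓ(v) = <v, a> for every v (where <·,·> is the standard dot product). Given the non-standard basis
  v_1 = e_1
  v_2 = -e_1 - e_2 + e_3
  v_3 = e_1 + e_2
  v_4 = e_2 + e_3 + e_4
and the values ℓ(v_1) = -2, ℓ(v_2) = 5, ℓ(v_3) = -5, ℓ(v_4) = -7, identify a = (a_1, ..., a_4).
a = (-2, -3, 0, -4)

Write a = (a_1, ..., a_4) in the standard basis. For each basis vector v_i, ℓ(v_i) = <v_i, a> is a linear equation in the a_j's. Collect the n equations into a matrix system V a = ℓ, where row i of V is v_i (expressed in the standard basis). Since V is invertible (lower-triangular with 1s on the diagonal, up to permutation), solve by back-substitution:
  V =
[[1, 0, 0, 0],
 [-1, -1, 1, 0],
 [1, 1, 0, 0],
 [0, 1, 1, 1]]
  V a = (-2, 5, -5, -7)
Solving gives a = (-2, -3, 0, -4).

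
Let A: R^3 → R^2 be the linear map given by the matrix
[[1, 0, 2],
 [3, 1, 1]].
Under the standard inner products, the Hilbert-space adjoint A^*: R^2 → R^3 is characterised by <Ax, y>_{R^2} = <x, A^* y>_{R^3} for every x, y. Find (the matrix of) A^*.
A^* = A^T =
[[1, 3],
 [0, 1],
 [2, 1]]

For real matrices with standard dot products, the defining identity <Ax, y> = <x, A^* y> gives (Ax)^T y = x^T (A^*) y, i.e. x^T A^T y = x^T (A^*) y. Since this holds for all x, y, we must have A^* = A^T. Therefore
A^* =
[[1, 3],
 [0, 1],
 [2, 1]].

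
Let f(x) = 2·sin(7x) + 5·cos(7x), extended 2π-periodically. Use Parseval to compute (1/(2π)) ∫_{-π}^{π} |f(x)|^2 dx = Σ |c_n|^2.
Σ |c_n|^2 = 29/2

Expand |f|^2 and use orthogonality of {sin(nx), cos(mx)} on [-π, π]:
  ∫_{-π}^{π} sin(nx)^2 dx = π, ∫ cos(mx)^2 dx = π, and cross terms integrate to 0.
So ∫_{-π}^{π} f(x)^2 dx = 2^2 · π + 5^2 · π = (4 + 25)π.
Divide by 2π: (4 + 25)/2 = 29/2.
By Parseval, this equals Σ |c_n|^2.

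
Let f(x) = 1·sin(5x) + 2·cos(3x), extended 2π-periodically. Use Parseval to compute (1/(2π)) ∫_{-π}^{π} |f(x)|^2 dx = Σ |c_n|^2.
Σ |c_n|^2 = 5/2

Expand |f|^2 and use orthogonality of {sin(nx), cos(mx)} on [-π, π]:
  ∫_{-π}^{π} sin(nx)^2 dx = π, ∫ cos(mx)^2 dx = π, and cross terms integrate to 0.
So ∫_{-π}^{π} f(x)^2 dx = 1^2 · π + 2^2 · π = (1 + 4)π.
Divide by 2π: (1 + 4)/2 = 5/2.
By Parseval, this equals Σ |c_n|^2.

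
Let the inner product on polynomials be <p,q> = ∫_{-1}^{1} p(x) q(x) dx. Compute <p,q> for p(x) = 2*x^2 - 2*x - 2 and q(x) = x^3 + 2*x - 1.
<p,q> = -4/5

Expand the product: p(x)·q(x) = 2*x^5 - 2*x^4 + 2*x^3 - 6*x^2 - 2*x + 2.
∫_{-1}^{1} of each monomial x^k gives [2/(k+1) if k even, 0 if k odd]. Integrating term-by-term (or equivalently evaluating the antiderivative F(x) = x^6/3 - 2*x^5/5 + x^4/2 - 2*x^3 - x^2 + 2*x at the endpoints):
  F(1) − F(−1) = -17/30 − (7/30) = -4/5.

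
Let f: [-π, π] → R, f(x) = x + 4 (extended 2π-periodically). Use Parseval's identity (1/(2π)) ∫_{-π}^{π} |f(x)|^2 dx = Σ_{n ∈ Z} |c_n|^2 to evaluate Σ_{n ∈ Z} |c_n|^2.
Σ |c_n|^2 = π^2/3 + 16

Expand and integrate term by term over [-π, π]:
  ∫ (x)^2 dx = 1·(2π^3/3); ∫ 2·1·(4)·x dx = 0 (odd integrand); ∫ 4^2 dx = 16·2π.
So (1/(2π)) ∫_{-π}^{π} (x + 4)^2 dx = 1π^2/3 + 16 = π^2/3 + 16.
Parseval ⇒ Σ |c_n|^2 = π^2/3 + 16.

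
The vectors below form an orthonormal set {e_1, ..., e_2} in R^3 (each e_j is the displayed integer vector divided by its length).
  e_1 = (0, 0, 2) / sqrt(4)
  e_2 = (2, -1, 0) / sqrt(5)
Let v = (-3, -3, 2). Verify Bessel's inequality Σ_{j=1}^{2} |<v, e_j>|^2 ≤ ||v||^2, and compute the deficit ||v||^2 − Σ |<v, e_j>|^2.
Σ |<v, e_j>|^2 = 29/5; ||v||^2 = 22; deficit = 81/5

Write each e_j = u_j / sqrt(<u_j, u_j>) where u_j is the displayed integer vector. Then <v, e_j> = <v, u_j> / sqrt(<u_j, u_j>), so |<v, e_j>|^2 = <v, u_j>^2 / <u_j, u_j>.
Coefficients: <v, e_1> = 4/sqrt(4), <v, e_2> = -3/sqrt(5).
Square and sum: Σ |<v, e_j>|^2 = 29/5.
Compute ||v||^2 = v·v = 22.
Deficit = 22 − 29/5 = 81/5 ≥ 0, confirming Bessel's inequality. (The deficit equals ||v − Σ <v,e_j> e_j||^2, the squared distance from v to span{e_j}.)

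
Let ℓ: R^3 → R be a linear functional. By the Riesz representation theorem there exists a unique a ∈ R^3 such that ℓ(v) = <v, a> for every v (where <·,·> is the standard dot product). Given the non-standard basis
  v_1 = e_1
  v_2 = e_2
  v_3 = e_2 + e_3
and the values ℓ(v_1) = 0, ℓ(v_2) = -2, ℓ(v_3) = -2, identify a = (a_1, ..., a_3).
a = (0, -2, 0)

Write a = (a_1, ..., a_3) in the standard basis. For each basis vector v_i, ℓ(v_i) = <v_i, a> is a linear equation in the a_j's. Collect the n equations into a matrix system V a = ℓ, where row i of V is v_i (expressed in the standard basis). Since V is invertible (lower-triangular with 1s on the diagonal, up to permutation), solve by back-substitution:
  V =
[[1, 0, 0],
 [0, 1, 0],
 [0, 1, 1]]
  V a = (0, -2, -2)
Solving gives a = (0, -2, 0).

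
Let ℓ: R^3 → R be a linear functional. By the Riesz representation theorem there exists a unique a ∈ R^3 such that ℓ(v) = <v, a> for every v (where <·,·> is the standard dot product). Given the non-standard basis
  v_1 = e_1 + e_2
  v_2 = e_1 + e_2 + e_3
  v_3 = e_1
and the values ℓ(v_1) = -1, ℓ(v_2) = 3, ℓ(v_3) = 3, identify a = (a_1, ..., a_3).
a = (3, -4, 4)

Write a = (a_1, ..., a_3) in the standard basis. For each basis vector v_i, ℓ(v_i) = <v_i, a> is a linear equation in the a_j's. Collect the n equations into a matrix system V a = ℓ, where row i of V is v_i (expressed in the standard basis). Since V is invertible (lower-triangular with 1s on the diagonal, up to permutation), solve by back-substitution:
  V =
[[1, 1, 0],
 [1, 1, 1],
 [1, 0, 0]]
  V a = (-1, 3, 3)
Solving gives a = (3, -4, 4).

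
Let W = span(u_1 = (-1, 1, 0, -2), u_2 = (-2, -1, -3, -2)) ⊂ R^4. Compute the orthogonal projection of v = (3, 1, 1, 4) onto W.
proj_W(v) = (206/83, -32/83, 174/83, 296/83)

Set up U = [u_1 | ... | u_2] ∈ R^(4×2). The projector onto W = col(U) is P = U (U^T U)^(-1) U^T.
Compute U^T U =
  [6, 5]
  [5, 18],
and U^T v = (-10, -18).
Solve U^T U · c = U^T v for the coefficients: c = (-90/83, -58/83). The projection is proj_W(v) = U c.
Check: (v - proj_W(v)) · u_1 = 0  (should be 0).
Check: (v - proj_W(v)) · u_2 = 0  (should be 0).
Result: proj_W(v) = (206/83, -32/83, 174/83, 296/83).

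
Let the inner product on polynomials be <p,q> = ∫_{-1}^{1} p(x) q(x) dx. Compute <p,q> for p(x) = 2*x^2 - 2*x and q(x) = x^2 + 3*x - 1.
<p,q> = -68/15

Expand the product: p(x)·q(x) = 2*x^4 + 4*x^3 - 8*x^2 + 2*x.
∫_{-1}^{1} of each monomial x^k gives [2/(k+1) if k even, 0 if k odd]. Integrating term-by-term (or equivalently evaluating the antiderivative F(x) = 2*x^5/5 + x^4 - 8*x^3/3 + x^2 at the endpoints):
  F(1) − F(−1) = -4/15 − (64/15) = -68/15.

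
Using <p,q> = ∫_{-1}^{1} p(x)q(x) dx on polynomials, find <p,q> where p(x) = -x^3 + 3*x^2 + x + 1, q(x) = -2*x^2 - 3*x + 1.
<p,q> = -8/15

Expand the product: p(x)·q(x) = 2*x^5 - 3*x^4 - 12*x^3 - 2*x^2 - 2*x + 1.
∫_{-1}^{1} of each monomial x^k gives [2/(k+1) if k even, 0 if k odd]. Integrating term-by-term (or equivalently evaluating the antiderivative F(x) = x^6/3 - 3*x^5/5 - 3*x^4 - 2*x^3/3 - x^2 + x at the endpoints):
  F(1) − F(−1) = -59/15 − (-17/5) = -8/15.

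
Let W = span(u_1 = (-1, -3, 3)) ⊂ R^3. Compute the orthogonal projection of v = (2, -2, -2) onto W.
proj_W(v) = (2/19, 6/19, -6/19)

Set up U = [u_1 | ... | u_1] ∈ R^(3×1). The projector onto W = col(U) is P = U (U^T U)^(-1) U^T.
Compute U^T U =
  [19],
and U^T v = (-2).
Solve U^T U · c = U^T v for the coefficients: c = (-2/19). The projection is proj_W(v) = U c.
Check: (v - proj_W(v)) · u_1 = 0  (should be 0).
Result: proj_W(v) = (2/19, 6/19, -6/19).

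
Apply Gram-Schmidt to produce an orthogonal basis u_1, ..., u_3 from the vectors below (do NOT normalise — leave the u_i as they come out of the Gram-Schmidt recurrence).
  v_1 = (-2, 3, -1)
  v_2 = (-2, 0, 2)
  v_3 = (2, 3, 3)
Orthogonal basis:
  u_1 = (-2, 3, -1)
  u_2 = (-12/7, -3/7, 15/7)
  u_3 = (8/3, 8/3, 8/3)

Apply the Gram-Schmidt recurrence
  u_1 = v_1
  u_i = v_i − Σ_{j<i} ((v_i · u_j) / (u_j · u_j)) · u_j.

Step by step this gives:
  u_1 = (-2, 3, -1)
  u_2 = (-12/7, -3/7, 15/7)
  u_3 = (8/3, 8/3, 8/3)

Orthogonality check:
  u_2 · u_1 = 0 (should be 0)
  u_3 · u_1 = 0 (should be 0)
  u_3 · u_2 = 0 (should be 0)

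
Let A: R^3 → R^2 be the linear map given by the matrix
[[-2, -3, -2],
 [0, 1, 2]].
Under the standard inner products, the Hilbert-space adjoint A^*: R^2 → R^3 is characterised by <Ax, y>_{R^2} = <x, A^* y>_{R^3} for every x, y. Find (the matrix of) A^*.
A^* = A^T =
[[-2, 0],
 [-3, 1],
 [-2, 2]]

For real matrices with standard dot products, the defining identity <Ax, y> = <x, A^* y> gives (Ax)^T y = x^T (A^*) y, i.e. x^T A^T y = x^T (A^*) y. Since this holds for all x, y, we must have A^* = A^T. Therefore
A^* =
[[-2, 0],
 [-3, 1],
 [-2, 2]].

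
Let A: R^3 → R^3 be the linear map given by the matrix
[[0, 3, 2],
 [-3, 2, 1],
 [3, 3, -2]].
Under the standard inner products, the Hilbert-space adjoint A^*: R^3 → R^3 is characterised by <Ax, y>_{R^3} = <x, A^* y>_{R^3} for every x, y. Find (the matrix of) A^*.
A^* = A^T =
[[0, -3, 3],
 [3, 2, 3],
 [2, 1, -2]]

For real matrices with standard dot products, the defining identity <Ax, y> = <x, A^* y> gives (Ax)^T y = x^T (A^*) y, i.e. x^T A^T y = x^T (A^*) y. Since this holds for all x, y, we must have A^* = A^T. Therefore
A^* =
[[0, -3, 3],
 [3, 2, 3],
 [2, 1, -2]].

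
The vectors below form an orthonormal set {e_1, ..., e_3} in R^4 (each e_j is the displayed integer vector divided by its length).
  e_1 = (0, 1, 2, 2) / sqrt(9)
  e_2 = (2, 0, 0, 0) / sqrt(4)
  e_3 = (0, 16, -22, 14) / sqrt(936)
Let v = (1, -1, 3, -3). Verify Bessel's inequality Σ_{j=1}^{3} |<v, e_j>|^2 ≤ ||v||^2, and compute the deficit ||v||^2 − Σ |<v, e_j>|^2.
Σ |<v, e_j>|^2 = 228/13; ||v||^2 = 20; deficit = 32/13

Write each e_j = u_j / sqrt(<u_j, u_j>) where u_j is the displayed integer vector. Then <v, e_j> = <v, u_j> / sqrt(<u_j, u_j>), so |<v, e_j>|^2 = <v, u_j>^2 / <u_j, u_j>.
Coefficients: <v, e_1> = -1/sqrt(9), <v, e_2> = 2/sqrt(4), <v, e_3> = -124/sqrt(936).
Square and sum: Σ |<v, e_j>|^2 = 228/13.
Compute ||v||^2 = v·v = 20.
Deficit = 20 − 228/13 = 32/13 ≥ 0, confirming Bessel's inequality. (The deficit equals ||v − Σ <v,e_j> e_j||^2, the squared distance from v to span{e_j}.)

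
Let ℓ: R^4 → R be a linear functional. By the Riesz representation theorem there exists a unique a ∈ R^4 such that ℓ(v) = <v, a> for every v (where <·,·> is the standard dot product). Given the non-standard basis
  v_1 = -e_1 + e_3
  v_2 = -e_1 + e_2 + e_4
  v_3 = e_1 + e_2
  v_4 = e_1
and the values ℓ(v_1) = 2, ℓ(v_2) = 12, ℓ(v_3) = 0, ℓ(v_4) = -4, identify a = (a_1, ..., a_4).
a = (-4, 4, -2, 4)

Write a = (a_1, ..., a_4) in the standard basis. For each basis vector v_i, ℓ(v_i) = <v_i, a> is a linear equation in the a_j's. Collect the n equations into a matrix system V a = ℓ, where row i of V is v_i (expressed in the standard basis). Since V is invertible (lower-triangular with 1s on the diagonal, up to permutation), solve by back-substitution:
  V =
[[-1, 0, 1, 0],
 [-1, 1, 0, 1],
 [1, 1, 0, 0],
 [1, 0, 0, 0]]
  V a = (2, 12, 0, -4)
Solving gives a = (-4, 4, -2, 4).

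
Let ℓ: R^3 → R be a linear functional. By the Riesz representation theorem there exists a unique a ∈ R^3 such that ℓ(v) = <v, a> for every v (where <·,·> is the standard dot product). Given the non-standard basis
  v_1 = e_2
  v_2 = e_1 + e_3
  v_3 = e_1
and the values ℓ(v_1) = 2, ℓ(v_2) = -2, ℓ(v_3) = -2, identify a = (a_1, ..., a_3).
a = (-2, 2, 0)

Write a = (a_1, ..., a_3) in the standard basis. For each basis vector v_i, ℓ(v_i) = <v_i, a> is a linear equation in the a_j's. Collect the n equations into a matrix system V a = ℓ, where row i of V is v_i (expressed in the standard basis). Since V is invertible (lower-triangular with 1s on the diagonal, up to permutation), solve by back-substitution:
  V =
[[0, 1, 0],
 [1, 0, 1],
 [1, 0, 0]]
  V a = (2, -2, -2)
Solving gives a = (-2, 2, 0).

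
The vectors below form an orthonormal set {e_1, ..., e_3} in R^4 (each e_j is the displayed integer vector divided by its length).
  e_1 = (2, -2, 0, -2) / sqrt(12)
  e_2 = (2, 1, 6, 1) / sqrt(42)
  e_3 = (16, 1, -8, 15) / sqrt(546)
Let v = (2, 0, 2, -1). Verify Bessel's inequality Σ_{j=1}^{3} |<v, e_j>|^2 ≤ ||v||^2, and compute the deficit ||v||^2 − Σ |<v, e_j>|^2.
Σ |<v, e_j>|^2 = 326/39; ||v||^2 = 9; deficit = 25/39

Write each e_j = u_j / sqrt(<u_j, u_j>) where u_j is the displayed integer vector. Then <v, e_j> = <v, u_j> / sqrt(<u_j, u_j>), so |<v, e_j>|^2 = <v, u_j>^2 / <u_j, u_j>.
Coefficients: <v, e_1> = 6/sqrt(12), <v, e_2> = 15/sqrt(42), <v, e_3> = 1/sqrt(546).
Square and sum: Σ |<v, e_j>|^2 = 326/39.
Compute ||v||^2 = v·v = 9.
Deficit = 9 − 326/39 = 25/39 ≥ 0, confirming Bessel's inequality. (The deficit equals ||v − Σ <v,e_j> e_j||^2, the squared distance from v to span{e_j}.)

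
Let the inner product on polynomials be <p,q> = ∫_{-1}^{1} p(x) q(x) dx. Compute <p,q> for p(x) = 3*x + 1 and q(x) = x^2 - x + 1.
<p,q> = 2/3

Expand the product: p(x)·q(x) = 3*x^3 - 2*x^2 + 2*x + 1.
∫_{-1}^{1} of each monomial x^k gives [2/(k+1) if k even, 0 if k odd]. Integrating term-by-term (or equivalently evaluating the antiderivative F(x) = 3*x^4/4 - 2*x^3/3 + x^2 + x at the endpoints):
  F(1) − F(−1) = 25/12 − (17/12) = 2/3.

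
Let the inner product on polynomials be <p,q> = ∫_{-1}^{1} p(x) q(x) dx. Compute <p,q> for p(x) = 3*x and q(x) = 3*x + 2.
<p,q> = 6

Expand the product: p(x)·q(x) = 9*x^2 + 6*x.
∫_{-1}^{1} of each monomial x^k gives [2/(k+1) if k even, 0 if k odd]. Integrating term-by-term (or equivalently evaluating the antiderivative F(x) = 3*x^3 + 3*x^2 at the endpoints):
  F(1) − F(−1) = 6 − (0) = 6.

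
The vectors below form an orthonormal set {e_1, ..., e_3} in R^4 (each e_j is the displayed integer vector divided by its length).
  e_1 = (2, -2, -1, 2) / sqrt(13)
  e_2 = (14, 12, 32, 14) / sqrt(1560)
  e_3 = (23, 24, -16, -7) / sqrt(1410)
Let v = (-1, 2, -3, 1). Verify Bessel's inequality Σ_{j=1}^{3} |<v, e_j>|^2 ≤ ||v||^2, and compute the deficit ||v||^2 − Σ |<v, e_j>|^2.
Σ |<v, e_j>|^2 = 305/47; ||v||^2 = 15; deficit = 400/47

Write each e_j = u_j / sqrt(<u_j, u_j>) where u_j is the displayed integer vector. Then <v, e_j> = <v, u_j> / sqrt(<u_j, u_j>), so |<v, e_j>|^2 = <v, u_j>^2 / <u_j, u_j>.
Coefficients: <v, e_1> = -1/sqrt(13), <v, e_2> = -72/sqrt(1560), <v, e_3> = 66/sqrt(1410).
Square and sum: Σ |<v, e_j>|^2 = 305/47.
Compute ||v||^2 = v·v = 15.
Deficit = 15 − 305/47 = 400/47 ≥ 0, confirming Bessel's inequality. (The deficit equals ||v − Σ <v,e_j> e_j||^2, the squared distance from v to span{e_j}.)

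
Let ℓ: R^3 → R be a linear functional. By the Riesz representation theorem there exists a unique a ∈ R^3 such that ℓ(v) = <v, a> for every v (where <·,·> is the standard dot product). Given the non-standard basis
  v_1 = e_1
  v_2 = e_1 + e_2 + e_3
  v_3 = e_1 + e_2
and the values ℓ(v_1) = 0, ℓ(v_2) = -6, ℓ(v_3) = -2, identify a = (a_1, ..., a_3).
a = (0, -2, -4)

Write a = (a_1, ..., a_3) in the standard basis. For each basis vector v_i, ℓ(v_i) = <v_i, a> is a linear equation in the a_j's. Collect the n equations into a matrix system V a = ℓ, where row i of V is v_i (expressed in the standard basis). Since V is invertible (lower-triangular with 1s on the diagonal, up to permutation), solve by back-substitution:
  V =
[[1, 0, 0],
 [1, 1, 1],
 [1, 1, 0]]
  V a = (0, -6, -2)
Solving gives a = (0, -2, -4).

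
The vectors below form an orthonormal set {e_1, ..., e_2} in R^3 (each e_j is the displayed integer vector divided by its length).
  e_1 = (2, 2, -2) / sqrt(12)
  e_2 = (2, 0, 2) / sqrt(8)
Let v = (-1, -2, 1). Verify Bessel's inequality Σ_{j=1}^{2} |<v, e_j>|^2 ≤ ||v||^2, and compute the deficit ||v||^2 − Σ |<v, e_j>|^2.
Σ |<v, e_j>|^2 = 16/3; ||v||^2 = 6; deficit = 2/3

Write each e_j = u_j / sqrt(<u_j, u_j>) where u_j is the displayed integer vector. Then <v, e_j> = <v, u_j> / sqrt(<u_j, u_j>), so |<v, e_j>|^2 = <v, u_j>^2 / <u_j, u_j>.
Coefficients: <v, e_1> = -8/sqrt(12), <v, e_2> = 0/sqrt(8).
Square and sum: Σ |<v, e_j>|^2 = 16/3.
Compute ||v||^2 = v·v = 6.
Deficit = 6 − 16/3 = 2/3 ≥ 0, confirming Bessel's inequality. (The deficit equals ||v − Σ <v,e_j> e_j||^2, the squared distance from v to span{e_j}.)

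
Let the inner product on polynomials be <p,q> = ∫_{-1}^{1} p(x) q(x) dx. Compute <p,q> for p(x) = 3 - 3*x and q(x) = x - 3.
<p,q> = -20

Expand the product: p(x)·q(x) = -3*x^2 + 12*x - 9.
∫_{-1}^{1} of each monomial x^k gives [2/(k+1) if k even, 0 if k odd]. Integrating term-by-term (or equivalently evaluating the antiderivative F(x) = -x^3 + 6*x^2 - 9*x at the endpoints):
  F(1) − F(−1) = -4 − (16) = -20.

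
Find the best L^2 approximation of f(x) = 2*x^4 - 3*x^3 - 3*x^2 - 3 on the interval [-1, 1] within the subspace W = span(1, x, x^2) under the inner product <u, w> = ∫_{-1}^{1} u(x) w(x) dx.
g(x) = -9*x^2/7 - 9*x/5 - 111/35

The best approximation g ∈ W is the orthogonal projection of f onto W. Writing g = a_0 + a_1 x + a_2 x^2, the coefficients solve the normal equations G · a = b where
  G_{ij} = <φ_i, φ_j> and b_i = <f, φ_i>, with φ_0 = 1, φ_1 = x, φ_2 = x^2.
G =
  [2, 0, 2/3]
  [0, 2/3, 0]
  [2/3, 0, 2/5],
b = (-36/5, -6/5, -92/35).
Solving gives a_0 = -111/35, a_1 = -9/5, a_2 = -9/7, so
  g(x) = -9*x^2/7 - 9*x/5 - 111/35.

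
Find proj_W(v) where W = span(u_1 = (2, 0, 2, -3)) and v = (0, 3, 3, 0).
proj_W(v) = (12/17, 0, 12/17, -18/17)

Set up U = [u_1 | ... | u_1] ∈ R^(4×1). The projector onto W = col(U) is P = U (U^T U)^(-1) U^T.
Compute U^T U =
  [17],
and U^T v = (6).
Solve U^T U · c = U^T v for the coefficients: c = (6/17). The projection is proj_W(v) = U c.
Check: (v - proj_W(v)) · u_1 = 0  (should be 0).
Result: proj_W(v) = (12/17, 0, 12/17, -18/17).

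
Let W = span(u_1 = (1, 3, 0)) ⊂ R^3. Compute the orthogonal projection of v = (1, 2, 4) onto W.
proj_W(v) = (7/10, 21/10, 0)

Set up U = [u_1 | ... | u_1] ∈ R^(3×1). The projector onto W = col(U) is P = U (U^T U)^(-1) U^T.
Compute U^T U =
  [10],
and U^T v = (7).
Solve U^T U · c = U^T v for the coefficients: c = (7/10). The projection is proj_W(v) = U c.
Check: (v - proj_W(v)) · u_1 = 0  (should be 0).
Result: proj_W(v) = (7/10, 21/10, 0).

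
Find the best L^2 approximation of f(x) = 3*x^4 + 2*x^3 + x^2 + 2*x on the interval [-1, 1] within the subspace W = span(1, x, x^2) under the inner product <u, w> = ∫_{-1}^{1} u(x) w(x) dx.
g(x) = 25*x^2/7 + 16*x/5 - 9/35

The best approximation g ∈ W is the orthogonal projection of f onto W. Writing g = a_0 + a_1 x + a_2 x^2, the coefficients solve the normal equations G · a = b where
  G_{ij} = <φ_i, φ_j> and b_i = <f, φ_i>, with φ_0 = 1, φ_1 = x, φ_2 = x^2.
G =
  [2, 0, 2/3]
  [0, 2/3, 0]
  [2/3, 0, 2/5],
b = (28/15, 32/15, 44/35).
Solving gives a_0 = -9/35, a_1 = 16/5, a_2 = 25/7, so
  g(x) = 25*x^2/7 + 16*x/5 - 9/35.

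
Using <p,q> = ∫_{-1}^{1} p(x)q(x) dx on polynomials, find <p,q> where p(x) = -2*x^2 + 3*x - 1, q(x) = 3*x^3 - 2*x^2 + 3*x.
<p,q> = 188/15

Expand the product: p(x)·q(x) = -6*x^5 + 13*x^4 - 15*x^3 + 11*x^2 - 3*x.
∫_{-1}^{1} of each monomial x^k gives [2/(k+1) if k even, 0 if k odd]. Integrating term-by-term (or equivalently evaluating the antiderivative F(x) = -x^6 + 13*x^5/5 - 15*x^4/4 + 11*x^3/3 - 3*x^2/2 at the endpoints):
  F(1) − F(−1) = 1/60 − (-751/60) = 188/15.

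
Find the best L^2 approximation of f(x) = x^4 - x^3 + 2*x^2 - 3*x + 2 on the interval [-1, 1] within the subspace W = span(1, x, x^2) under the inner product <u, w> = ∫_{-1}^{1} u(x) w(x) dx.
g(x) = 20*x^2/7 - 18*x/5 + 67/35

The best approximation g ∈ W is the orthogonal projection of f onto W. Writing g = a_0 + a_1 x + a_2 x^2, the coefficients solve the normal equations G · a = b where
  G_{ij} = <φ_i, φ_j> and b_i = <f, φ_i>, with φ_0 = 1, φ_1 = x, φ_2 = x^2.
G =
  [2, 0, 2/3]
  [0, 2/3, 0]
  [2/3, 0, 2/5],
b = (86/15, -12/5, 254/105).
Solving gives a_0 = 67/35, a_1 = -18/5, a_2 = 20/7, so
  g(x) = 20*x^2/7 - 18*x/5 + 67/35.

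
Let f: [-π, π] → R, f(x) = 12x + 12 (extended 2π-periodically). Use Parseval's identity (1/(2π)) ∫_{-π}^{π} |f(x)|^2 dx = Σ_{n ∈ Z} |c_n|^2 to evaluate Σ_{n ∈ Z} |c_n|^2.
Σ |c_n|^2 = 48π^2 + 144

Expand and integrate term by term over [-π, π]:
  ∫ (12x)^2 dx = 144·(2π^3/3); ∫ 2·12·(12)·x dx = 0 (odd integrand); ∫ 12^2 dx = 144·2π.
So (1/(2π)) ∫_{-π}^{π} (12x + 12)^2 dx = 144π^2/3 + 144 = 48π^2 + 144.
Parseval ⇒ Σ |c_n|^2 = 48π^2 + 144.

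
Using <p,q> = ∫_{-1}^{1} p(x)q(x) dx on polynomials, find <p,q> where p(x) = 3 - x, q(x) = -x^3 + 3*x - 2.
<p,q> = -68/5

Expand the product: p(x)·q(x) = x^4 - 3*x^3 - 3*x^2 + 11*x - 6.
∫_{-1}^{1} of each monomial x^k gives [2/(k+1) if k even, 0 if k odd]. Integrating term-by-term (or equivalently evaluating the antiderivative F(x) = x^5/5 - 3*x^4/4 - x^3 + 11*x^2/2 - 6*x at the endpoints):
  F(1) − F(−1) = -41/20 − (231/20) = -68/5.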